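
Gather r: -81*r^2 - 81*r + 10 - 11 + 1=-81*r^2 - 81*r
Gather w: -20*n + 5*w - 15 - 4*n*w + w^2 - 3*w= -20*n + w^2 + w*(2 - 4*n) - 15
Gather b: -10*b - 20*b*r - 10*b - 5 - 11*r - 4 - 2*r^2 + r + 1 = b*(-20*r - 20) - 2*r^2 - 10*r - 8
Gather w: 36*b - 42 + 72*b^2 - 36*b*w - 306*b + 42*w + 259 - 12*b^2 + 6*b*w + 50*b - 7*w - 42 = 60*b^2 - 220*b + w*(35 - 30*b) + 175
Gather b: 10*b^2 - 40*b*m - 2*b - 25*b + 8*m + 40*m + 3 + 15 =10*b^2 + b*(-40*m - 27) + 48*m + 18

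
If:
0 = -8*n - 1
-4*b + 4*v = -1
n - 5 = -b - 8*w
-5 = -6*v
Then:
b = 13/12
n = -1/8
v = 5/6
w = 97/192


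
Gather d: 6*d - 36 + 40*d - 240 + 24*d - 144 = 70*d - 420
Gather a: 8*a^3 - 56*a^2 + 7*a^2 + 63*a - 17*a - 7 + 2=8*a^3 - 49*a^2 + 46*a - 5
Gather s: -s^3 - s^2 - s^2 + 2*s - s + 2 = -s^3 - 2*s^2 + s + 2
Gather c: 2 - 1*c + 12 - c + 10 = 24 - 2*c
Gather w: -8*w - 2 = -8*w - 2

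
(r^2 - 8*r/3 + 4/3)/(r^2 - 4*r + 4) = (r - 2/3)/(r - 2)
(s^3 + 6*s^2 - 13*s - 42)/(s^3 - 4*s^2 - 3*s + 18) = (s + 7)/(s - 3)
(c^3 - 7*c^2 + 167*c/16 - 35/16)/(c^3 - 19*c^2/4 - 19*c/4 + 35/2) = (c - 1/4)/(c + 2)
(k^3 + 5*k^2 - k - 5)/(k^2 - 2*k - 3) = (k^2 + 4*k - 5)/(k - 3)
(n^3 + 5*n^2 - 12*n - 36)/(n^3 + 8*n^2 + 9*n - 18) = (n^2 - n - 6)/(n^2 + 2*n - 3)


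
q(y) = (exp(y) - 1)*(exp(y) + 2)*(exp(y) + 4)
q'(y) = (exp(y) - 1)*(exp(y) + 2)*exp(y) + (exp(y) - 1)*(exp(y) + 4)*exp(y) + (exp(y) + 2)*(exp(y) + 4)*exp(y)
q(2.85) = 6687.67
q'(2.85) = 18523.51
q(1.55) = 217.00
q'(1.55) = 545.16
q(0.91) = 43.16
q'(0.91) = 112.69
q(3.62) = 59089.22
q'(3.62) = 170171.85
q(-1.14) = -6.82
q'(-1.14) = 1.76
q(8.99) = 516645653834.46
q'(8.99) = 1549615130364.36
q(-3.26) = -7.92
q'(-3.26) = 0.09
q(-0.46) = -4.49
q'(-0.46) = 6.00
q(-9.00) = -8.00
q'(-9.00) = 0.00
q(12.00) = 4311363993051346.03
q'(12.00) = 12933959532892393.70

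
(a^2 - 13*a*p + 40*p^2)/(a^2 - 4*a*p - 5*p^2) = (a - 8*p)/(a + p)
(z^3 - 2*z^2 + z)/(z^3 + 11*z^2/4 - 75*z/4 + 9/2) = 4*z*(z^2 - 2*z + 1)/(4*z^3 + 11*z^2 - 75*z + 18)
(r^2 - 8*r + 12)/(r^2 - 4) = (r - 6)/(r + 2)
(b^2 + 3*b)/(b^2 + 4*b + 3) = b/(b + 1)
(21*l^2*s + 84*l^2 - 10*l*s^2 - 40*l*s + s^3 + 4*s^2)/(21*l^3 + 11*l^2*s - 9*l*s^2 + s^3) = (s + 4)/(l + s)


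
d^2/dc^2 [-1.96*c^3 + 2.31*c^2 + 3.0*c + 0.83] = 4.62 - 11.76*c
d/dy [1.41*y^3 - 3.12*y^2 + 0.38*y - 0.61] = 4.23*y^2 - 6.24*y + 0.38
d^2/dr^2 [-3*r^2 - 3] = -6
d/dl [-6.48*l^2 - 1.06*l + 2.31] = -12.96*l - 1.06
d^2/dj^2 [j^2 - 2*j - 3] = 2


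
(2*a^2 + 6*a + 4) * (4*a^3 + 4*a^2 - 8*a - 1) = 8*a^5 + 32*a^4 + 24*a^3 - 34*a^2 - 38*a - 4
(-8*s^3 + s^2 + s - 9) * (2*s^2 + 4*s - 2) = -16*s^5 - 30*s^4 + 22*s^3 - 16*s^2 - 38*s + 18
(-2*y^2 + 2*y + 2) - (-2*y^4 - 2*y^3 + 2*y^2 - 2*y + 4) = 2*y^4 + 2*y^3 - 4*y^2 + 4*y - 2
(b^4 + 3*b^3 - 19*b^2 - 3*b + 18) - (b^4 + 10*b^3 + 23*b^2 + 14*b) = -7*b^3 - 42*b^2 - 17*b + 18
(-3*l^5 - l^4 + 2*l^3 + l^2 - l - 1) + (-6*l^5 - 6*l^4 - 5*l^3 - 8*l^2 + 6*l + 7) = -9*l^5 - 7*l^4 - 3*l^3 - 7*l^2 + 5*l + 6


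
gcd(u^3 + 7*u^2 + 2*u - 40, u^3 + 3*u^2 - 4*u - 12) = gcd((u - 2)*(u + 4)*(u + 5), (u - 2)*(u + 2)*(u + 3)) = u - 2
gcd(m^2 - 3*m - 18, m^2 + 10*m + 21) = m + 3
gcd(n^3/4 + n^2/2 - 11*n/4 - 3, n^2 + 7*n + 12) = n + 4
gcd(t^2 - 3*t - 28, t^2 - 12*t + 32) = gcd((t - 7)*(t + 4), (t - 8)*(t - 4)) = 1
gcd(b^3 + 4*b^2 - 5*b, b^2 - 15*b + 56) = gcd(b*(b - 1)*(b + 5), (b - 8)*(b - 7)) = 1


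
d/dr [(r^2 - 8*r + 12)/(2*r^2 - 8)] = 4/(r^2 + 4*r + 4)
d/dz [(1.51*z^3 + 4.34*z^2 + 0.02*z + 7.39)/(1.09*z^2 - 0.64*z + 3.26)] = (1.6459*z^4 - 1.9328*z^3 + 11.9684*z^2 + 12.1866*z + 4.7948)/(1.1881*z^4 - 1.3952*z^3 + 7.5164*z^2 - 4.1728*z + 10.6276)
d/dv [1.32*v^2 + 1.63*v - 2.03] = 2.64*v + 1.63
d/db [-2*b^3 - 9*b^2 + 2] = 6*b*(-b - 3)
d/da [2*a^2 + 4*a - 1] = 4*a + 4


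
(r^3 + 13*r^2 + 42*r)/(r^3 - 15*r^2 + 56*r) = (r^2 + 13*r + 42)/(r^2 - 15*r + 56)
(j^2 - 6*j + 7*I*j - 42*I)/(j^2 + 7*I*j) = (j - 6)/j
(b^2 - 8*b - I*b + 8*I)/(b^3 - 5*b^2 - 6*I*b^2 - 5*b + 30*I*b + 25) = (b - 8)/(b^2 - 5*b*(1 + I) + 25*I)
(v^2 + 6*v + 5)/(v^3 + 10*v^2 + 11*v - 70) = (v + 1)/(v^2 + 5*v - 14)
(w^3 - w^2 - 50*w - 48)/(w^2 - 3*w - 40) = (w^2 + 7*w + 6)/(w + 5)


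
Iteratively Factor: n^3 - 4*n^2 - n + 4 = (n - 4)*(n^2 - 1) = (n - 4)*(n - 1)*(n + 1)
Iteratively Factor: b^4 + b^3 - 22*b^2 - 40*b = (b + 2)*(b^3 - b^2 - 20*b) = b*(b + 2)*(b^2 - b - 20) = b*(b + 2)*(b + 4)*(b - 5)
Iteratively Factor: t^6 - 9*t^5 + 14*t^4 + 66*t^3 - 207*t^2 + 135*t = (t + 3)*(t^5 - 12*t^4 + 50*t^3 - 84*t^2 + 45*t) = (t - 5)*(t + 3)*(t^4 - 7*t^3 + 15*t^2 - 9*t) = (t - 5)*(t - 3)*(t + 3)*(t^3 - 4*t^2 + 3*t) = (t - 5)*(t - 3)*(t - 1)*(t + 3)*(t^2 - 3*t) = t*(t - 5)*(t - 3)*(t - 1)*(t + 3)*(t - 3)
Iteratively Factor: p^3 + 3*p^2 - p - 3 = (p + 1)*(p^2 + 2*p - 3) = (p + 1)*(p + 3)*(p - 1)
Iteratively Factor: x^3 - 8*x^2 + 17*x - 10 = (x - 1)*(x^2 - 7*x + 10) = (x - 5)*(x - 1)*(x - 2)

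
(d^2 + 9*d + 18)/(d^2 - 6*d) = (d^2 + 9*d + 18)/(d*(d - 6))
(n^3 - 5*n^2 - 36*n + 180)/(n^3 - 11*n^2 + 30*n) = (n + 6)/n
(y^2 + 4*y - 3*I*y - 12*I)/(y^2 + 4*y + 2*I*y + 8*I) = (y - 3*I)/(y + 2*I)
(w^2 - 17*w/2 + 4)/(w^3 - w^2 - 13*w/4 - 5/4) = 2*(-2*w^2 + 17*w - 8)/(-4*w^3 + 4*w^2 + 13*w + 5)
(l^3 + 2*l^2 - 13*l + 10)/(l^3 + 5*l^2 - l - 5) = (l - 2)/(l + 1)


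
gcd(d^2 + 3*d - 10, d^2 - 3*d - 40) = d + 5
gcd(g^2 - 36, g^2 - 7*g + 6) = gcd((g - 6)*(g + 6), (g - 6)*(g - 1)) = g - 6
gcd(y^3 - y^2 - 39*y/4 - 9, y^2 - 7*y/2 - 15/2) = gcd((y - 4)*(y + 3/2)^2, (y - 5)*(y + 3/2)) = y + 3/2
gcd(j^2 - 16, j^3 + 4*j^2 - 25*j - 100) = j + 4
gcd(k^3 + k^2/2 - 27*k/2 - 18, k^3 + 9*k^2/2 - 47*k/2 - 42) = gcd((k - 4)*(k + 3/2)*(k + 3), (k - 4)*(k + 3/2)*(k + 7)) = k^2 - 5*k/2 - 6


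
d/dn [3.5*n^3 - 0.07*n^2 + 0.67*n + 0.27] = 10.5*n^2 - 0.14*n + 0.67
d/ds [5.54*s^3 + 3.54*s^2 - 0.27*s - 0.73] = 16.62*s^2 + 7.08*s - 0.27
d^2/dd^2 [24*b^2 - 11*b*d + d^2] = 2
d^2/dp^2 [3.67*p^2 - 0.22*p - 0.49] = 7.34000000000000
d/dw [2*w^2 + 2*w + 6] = 4*w + 2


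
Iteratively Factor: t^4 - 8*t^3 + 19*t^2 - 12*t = (t - 1)*(t^3 - 7*t^2 + 12*t) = (t - 4)*(t - 1)*(t^2 - 3*t) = (t - 4)*(t - 3)*(t - 1)*(t)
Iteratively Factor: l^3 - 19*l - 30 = (l - 5)*(l^2 + 5*l + 6) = (l - 5)*(l + 2)*(l + 3)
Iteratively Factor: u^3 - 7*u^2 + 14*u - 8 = (u - 1)*(u^2 - 6*u + 8) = (u - 2)*(u - 1)*(u - 4)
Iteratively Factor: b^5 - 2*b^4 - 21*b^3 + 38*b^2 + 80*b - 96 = (b + 4)*(b^4 - 6*b^3 + 3*b^2 + 26*b - 24) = (b - 4)*(b + 4)*(b^3 - 2*b^2 - 5*b + 6) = (b - 4)*(b - 3)*(b + 4)*(b^2 + b - 2) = (b - 4)*(b - 3)*(b + 2)*(b + 4)*(b - 1)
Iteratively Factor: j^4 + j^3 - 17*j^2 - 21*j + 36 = (j + 3)*(j^3 - 2*j^2 - 11*j + 12) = (j - 4)*(j + 3)*(j^2 + 2*j - 3) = (j - 4)*(j - 1)*(j + 3)*(j + 3)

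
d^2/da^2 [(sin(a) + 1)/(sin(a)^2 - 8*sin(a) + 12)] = (-sin(a)^5 - 12*sin(a)^4 + 98*sin(a)^3 - 106*sin(a)^2 - 360*sin(a) + 296)/(sin(a)^2 - 8*sin(a) + 12)^3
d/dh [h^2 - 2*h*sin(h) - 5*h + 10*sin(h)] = -2*h*cos(h) + 2*h - 2*sin(h) + 10*cos(h) - 5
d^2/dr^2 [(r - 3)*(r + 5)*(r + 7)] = 6*r + 18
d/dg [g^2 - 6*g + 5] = 2*g - 6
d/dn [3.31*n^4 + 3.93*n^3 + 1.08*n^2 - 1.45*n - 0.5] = 13.24*n^3 + 11.79*n^2 + 2.16*n - 1.45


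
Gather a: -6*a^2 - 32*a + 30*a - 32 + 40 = -6*a^2 - 2*a + 8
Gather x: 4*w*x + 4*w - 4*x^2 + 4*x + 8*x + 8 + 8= 4*w - 4*x^2 + x*(4*w + 12) + 16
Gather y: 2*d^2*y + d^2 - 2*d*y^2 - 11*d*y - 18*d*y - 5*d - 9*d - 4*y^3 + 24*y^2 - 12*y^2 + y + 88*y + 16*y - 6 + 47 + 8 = d^2 - 14*d - 4*y^3 + y^2*(12 - 2*d) + y*(2*d^2 - 29*d + 105) + 49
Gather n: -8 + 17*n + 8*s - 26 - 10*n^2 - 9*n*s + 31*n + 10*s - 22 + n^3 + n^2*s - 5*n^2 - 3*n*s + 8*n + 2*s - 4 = n^3 + n^2*(s - 15) + n*(56 - 12*s) + 20*s - 60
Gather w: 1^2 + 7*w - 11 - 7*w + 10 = 0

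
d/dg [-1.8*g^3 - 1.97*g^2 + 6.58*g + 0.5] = -5.4*g^2 - 3.94*g + 6.58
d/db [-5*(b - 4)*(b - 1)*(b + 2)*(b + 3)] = -20*b^3 + 150*b + 50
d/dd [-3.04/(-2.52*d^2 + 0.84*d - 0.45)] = (2.5536 - 15.3216*d)/(2.52*d^2 - 0.84*d + 0.45)^2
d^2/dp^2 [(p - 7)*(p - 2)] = 2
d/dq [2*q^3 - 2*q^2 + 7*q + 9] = 6*q^2 - 4*q + 7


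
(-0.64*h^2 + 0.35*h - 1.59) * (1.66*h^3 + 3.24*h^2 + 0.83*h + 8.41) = -1.0624*h^5 - 1.4926*h^4 - 2.0366*h^3 - 10.2435*h^2 + 1.6238*h - 13.3719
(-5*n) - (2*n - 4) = 4 - 7*n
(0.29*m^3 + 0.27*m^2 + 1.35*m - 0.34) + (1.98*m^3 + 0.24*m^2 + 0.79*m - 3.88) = 2.27*m^3 + 0.51*m^2 + 2.14*m - 4.22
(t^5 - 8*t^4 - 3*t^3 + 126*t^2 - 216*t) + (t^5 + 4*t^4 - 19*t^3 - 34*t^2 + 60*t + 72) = 2*t^5 - 4*t^4 - 22*t^3 + 92*t^2 - 156*t + 72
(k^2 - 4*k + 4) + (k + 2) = k^2 - 3*k + 6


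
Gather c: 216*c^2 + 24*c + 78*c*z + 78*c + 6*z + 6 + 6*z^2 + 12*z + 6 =216*c^2 + c*(78*z + 102) + 6*z^2 + 18*z + 12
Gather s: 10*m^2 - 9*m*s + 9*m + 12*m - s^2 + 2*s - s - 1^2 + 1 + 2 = 10*m^2 + 21*m - s^2 + s*(1 - 9*m) + 2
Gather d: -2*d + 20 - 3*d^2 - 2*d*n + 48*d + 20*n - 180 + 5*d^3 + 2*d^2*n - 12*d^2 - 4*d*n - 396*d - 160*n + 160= 5*d^3 + d^2*(2*n - 15) + d*(-6*n - 350) - 140*n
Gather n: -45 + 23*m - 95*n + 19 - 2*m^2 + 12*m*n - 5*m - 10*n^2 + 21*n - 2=-2*m^2 + 18*m - 10*n^2 + n*(12*m - 74) - 28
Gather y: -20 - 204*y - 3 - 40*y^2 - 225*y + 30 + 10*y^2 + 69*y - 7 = -30*y^2 - 360*y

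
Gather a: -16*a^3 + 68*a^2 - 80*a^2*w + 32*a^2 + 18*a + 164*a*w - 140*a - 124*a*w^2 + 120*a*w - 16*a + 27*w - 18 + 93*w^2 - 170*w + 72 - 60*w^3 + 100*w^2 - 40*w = -16*a^3 + a^2*(100 - 80*w) + a*(-124*w^2 + 284*w - 138) - 60*w^3 + 193*w^2 - 183*w + 54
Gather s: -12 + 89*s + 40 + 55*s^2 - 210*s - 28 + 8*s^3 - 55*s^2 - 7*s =8*s^3 - 128*s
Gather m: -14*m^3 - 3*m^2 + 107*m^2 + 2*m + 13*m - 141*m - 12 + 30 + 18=-14*m^3 + 104*m^2 - 126*m + 36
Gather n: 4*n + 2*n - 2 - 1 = 6*n - 3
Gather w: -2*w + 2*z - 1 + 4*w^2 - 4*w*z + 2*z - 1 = 4*w^2 + w*(-4*z - 2) + 4*z - 2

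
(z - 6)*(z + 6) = z^2 - 36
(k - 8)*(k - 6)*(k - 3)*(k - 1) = k^4 - 18*k^3 + 107*k^2 - 234*k + 144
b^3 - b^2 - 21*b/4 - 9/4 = (b - 3)*(b + 1/2)*(b + 3/2)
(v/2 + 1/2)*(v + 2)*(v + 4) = v^3/2 + 7*v^2/2 + 7*v + 4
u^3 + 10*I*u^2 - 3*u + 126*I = (u - 3*I)*(u + 6*I)*(u + 7*I)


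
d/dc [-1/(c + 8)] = (c + 8)^(-2)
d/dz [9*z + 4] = 9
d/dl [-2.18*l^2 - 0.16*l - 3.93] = -4.36*l - 0.16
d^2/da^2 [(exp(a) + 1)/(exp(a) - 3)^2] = (exp(2*a) + 16*exp(a) + 15)*exp(a)/(exp(4*a) - 12*exp(3*a) + 54*exp(2*a) - 108*exp(a) + 81)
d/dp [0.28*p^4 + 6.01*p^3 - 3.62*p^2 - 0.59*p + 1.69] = 1.12*p^3 + 18.03*p^2 - 7.24*p - 0.59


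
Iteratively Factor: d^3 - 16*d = (d)*(d^2 - 16) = d*(d - 4)*(d + 4)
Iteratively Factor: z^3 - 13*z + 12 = (z + 4)*(z^2 - 4*z + 3) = (z - 3)*(z + 4)*(z - 1)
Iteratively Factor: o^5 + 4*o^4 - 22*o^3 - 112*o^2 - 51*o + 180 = (o - 1)*(o^4 + 5*o^3 - 17*o^2 - 129*o - 180) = (o - 1)*(o + 3)*(o^3 + 2*o^2 - 23*o - 60) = (o - 5)*(o - 1)*(o + 3)*(o^2 + 7*o + 12) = (o - 5)*(o - 1)*(o + 3)*(o + 4)*(o + 3)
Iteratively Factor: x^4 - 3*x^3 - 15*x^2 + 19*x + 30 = (x - 2)*(x^3 - x^2 - 17*x - 15) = (x - 5)*(x - 2)*(x^2 + 4*x + 3) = (x - 5)*(x - 2)*(x + 3)*(x + 1)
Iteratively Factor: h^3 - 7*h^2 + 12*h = (h)*(h^2 - 7*h + 12) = h*(h - 3)*(h - 4)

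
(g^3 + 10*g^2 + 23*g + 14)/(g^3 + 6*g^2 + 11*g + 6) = (g + 7)/(g + 3)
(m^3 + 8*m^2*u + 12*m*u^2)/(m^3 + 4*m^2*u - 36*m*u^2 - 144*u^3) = m*(-m - 2*u)/(-m^2 + 2*m*u + 24*u^2)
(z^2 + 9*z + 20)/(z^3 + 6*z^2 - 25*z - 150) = (z + 4)/(z^2 + z - 30)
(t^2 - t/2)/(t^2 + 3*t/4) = 2*(2*t - 1)/(4*t + 3)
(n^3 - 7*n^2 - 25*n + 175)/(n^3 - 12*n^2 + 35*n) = (n + 5)/n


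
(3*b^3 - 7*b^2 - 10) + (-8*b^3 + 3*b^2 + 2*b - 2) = -5*b^3 - 4*b^2 + 2*b - 12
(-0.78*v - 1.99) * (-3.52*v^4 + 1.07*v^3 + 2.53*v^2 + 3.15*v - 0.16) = 2.7456*v^5 + 6.1702*v^4 - 4.1027*v^3 - 7.4917*v^2 - 6.1437*v + 0.3184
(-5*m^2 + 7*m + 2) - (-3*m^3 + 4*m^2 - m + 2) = 3*m^3 - 9*m^2 + 8*m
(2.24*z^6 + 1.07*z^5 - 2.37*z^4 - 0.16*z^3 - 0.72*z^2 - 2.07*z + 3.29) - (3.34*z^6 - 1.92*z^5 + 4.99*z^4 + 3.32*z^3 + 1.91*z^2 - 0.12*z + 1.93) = -1.1*z^6 + 2.99*z^5 - 7.36*z^4 - 3.48*z^3 - 2.63*z^2 - 1.95*z + 1.36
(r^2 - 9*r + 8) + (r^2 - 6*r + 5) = 2*r^2 - 15*r + 13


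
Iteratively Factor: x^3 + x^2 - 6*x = (x)*(x^2 + x - 6) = x*(x + 3)*(x - 2)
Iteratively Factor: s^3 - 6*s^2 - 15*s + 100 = (s + 4)*(s^2 - 10*s + 25) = (s - 5)*(s + 4)*(s - 5)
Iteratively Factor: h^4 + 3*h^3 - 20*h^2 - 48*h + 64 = (h - 1)*(h^3 + 4*h^2 - 16*h - 64) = (h - 4)*(h - 1)*(h^2 + 8*h + 16) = (h - 4)*(h - 1)*(h + 4)*(h + 4)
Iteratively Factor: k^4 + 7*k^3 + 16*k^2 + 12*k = (k + 2)*(k^3 + 5*k^2 + 6*k) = (k + 2)^2*(k^2 + 3*k) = (k + 2)^2*(k + 3)*(k)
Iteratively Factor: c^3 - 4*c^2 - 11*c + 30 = (c - 5)*(c^2 + c - 6) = (c - 5)*(c + 3)*(c - 2)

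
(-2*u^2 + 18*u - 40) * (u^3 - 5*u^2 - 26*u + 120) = -2*u^5 + 28*u^4 - 78*u^3 - 508*u^2 + 3200*u - 4800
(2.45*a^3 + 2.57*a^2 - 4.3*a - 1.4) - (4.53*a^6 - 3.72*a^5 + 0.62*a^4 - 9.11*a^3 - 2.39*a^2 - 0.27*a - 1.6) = -4.53*a^6 + 3.72*a^5 - 0.62*a^4 + 11.56*a^3 + 4.96*a^2 - 4.03*a + 0.2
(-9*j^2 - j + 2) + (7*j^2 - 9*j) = -2*j^2 - 10*j + 2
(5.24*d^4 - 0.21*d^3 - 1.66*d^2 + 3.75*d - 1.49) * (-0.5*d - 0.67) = -2.62*d^5 - 3.4058*d^4 + 0.9707*d^3 - 0.7628*d^2 - 1.7675*d + 0.9983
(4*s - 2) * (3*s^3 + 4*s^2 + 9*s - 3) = 12*s^4 + 10*s^3 + 28*s^2 - 30*s + 6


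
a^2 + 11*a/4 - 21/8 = (a - 3/4)*(a + 7/2)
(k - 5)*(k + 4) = k^2 - k - 20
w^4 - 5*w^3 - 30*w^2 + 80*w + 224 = (w - 7)*(w - 4)*(w + 2)*(w + 4)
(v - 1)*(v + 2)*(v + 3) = v^3 + 4*v^2 + v - 6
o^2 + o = o*(o + 1)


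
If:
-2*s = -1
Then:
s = 1/2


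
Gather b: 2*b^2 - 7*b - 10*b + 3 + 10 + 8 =2*b^2 - 17*b + 21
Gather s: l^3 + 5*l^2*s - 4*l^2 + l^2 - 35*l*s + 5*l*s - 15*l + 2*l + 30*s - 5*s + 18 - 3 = l^3 - 3*l^2 - 13*l + s*(5*l^2 - 30*l + 25) + 15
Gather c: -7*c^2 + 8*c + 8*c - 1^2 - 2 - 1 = -7*c^2 + 16*c - 4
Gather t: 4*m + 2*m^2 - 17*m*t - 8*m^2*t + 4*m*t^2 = 2*m^2 + 4*m*t^2 + 4*m + t*(-8*m^2 - 17*m)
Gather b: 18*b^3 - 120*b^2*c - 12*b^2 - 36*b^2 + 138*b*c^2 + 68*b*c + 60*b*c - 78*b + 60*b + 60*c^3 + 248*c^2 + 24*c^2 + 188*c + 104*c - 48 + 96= 18*b^3 + b^2*(-120*c - 48) + b*(138*c^2 + 128*c - 18) + 60*c^3 + 272*c^2 + 292*c + 48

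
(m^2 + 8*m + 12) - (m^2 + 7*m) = m + 12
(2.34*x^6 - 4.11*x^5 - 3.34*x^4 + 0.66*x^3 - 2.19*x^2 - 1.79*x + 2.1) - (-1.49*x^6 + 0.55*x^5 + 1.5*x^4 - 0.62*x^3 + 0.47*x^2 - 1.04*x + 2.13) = 3.83*x^6 - 4.66*x^5 - 4.84*x^4 + 1.28*x^3 - 2.66*x^2 - 0.75*x - 0.0299999999999998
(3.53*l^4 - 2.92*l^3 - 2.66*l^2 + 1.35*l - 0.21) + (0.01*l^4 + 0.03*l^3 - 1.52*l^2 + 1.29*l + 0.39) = 3.54*l^4 - 2.89*l^3 - 4.18*l^2 + 2.64*l + 0.18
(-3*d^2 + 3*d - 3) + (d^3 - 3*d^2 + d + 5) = d^3 - 6*d^2 + 4*d + 2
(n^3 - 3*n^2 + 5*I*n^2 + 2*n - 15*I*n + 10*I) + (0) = n^3 - 3*n^2 + 5*I*n^2 + 2*n - 15*I*n + 10*I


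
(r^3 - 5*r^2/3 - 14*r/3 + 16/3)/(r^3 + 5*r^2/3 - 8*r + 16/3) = (3*r^2 - 2*r - 16)/(3*r^2 + 8*r - 16)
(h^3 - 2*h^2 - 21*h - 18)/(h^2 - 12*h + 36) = (h^2 + 4*h + 3)/(h - 6)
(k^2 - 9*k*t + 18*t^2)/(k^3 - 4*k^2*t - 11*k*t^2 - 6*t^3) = (k - 3*t)/(k^2 + 2*k*t + t^2)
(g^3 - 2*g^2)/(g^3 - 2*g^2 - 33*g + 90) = g^2*(g - 2)/(g^3 - 2*g^2 - 33*g + 90)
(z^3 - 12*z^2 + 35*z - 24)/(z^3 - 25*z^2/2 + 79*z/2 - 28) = 2*(z - 3)/(2*z - 7)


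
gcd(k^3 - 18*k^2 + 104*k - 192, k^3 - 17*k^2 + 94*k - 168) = k^2 - 10*k + 24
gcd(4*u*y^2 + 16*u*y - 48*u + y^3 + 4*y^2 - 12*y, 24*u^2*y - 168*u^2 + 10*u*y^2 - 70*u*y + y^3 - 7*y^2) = 4*u + y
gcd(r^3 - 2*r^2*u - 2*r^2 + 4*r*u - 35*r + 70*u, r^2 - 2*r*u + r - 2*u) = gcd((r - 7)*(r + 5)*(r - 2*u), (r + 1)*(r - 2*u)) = r - 2*u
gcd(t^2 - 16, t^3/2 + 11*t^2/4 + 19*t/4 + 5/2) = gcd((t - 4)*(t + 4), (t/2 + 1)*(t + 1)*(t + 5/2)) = 1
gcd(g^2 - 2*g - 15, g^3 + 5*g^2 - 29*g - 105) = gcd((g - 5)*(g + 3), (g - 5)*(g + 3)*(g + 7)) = g^2 - 2*g - 15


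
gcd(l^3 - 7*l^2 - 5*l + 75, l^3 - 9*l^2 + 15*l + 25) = l^2 - 10*l + 25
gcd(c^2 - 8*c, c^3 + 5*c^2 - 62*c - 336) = c - 8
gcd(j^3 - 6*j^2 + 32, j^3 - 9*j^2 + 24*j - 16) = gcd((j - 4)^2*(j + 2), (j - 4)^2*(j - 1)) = j^2 - 8*j + 16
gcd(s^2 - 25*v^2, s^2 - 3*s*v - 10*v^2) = s - 5*v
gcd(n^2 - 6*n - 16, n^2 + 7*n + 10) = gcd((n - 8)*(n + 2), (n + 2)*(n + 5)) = n + 2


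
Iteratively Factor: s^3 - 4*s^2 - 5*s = (s - 5)*(s^2 + s) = s*(s - 5)*(s + 1)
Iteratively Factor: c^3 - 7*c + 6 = (c - 2)*(c^2 + 2*c - 3) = (c - 2)*(c + 3)*(c - 1)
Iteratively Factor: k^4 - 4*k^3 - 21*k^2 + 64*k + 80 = (k - 5)*(k^3 + k^2 - 16*k - 16) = (k - 5)*(k - 4)*(k^2 + 5*k + 4) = (k - 5)*(k - 4)*(k + 4)*(k + 1)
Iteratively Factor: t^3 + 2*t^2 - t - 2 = (t - 1)*(t^2 + 3*t + 2) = (t - 1)*(t + 1)*(t + 2)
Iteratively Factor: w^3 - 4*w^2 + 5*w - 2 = (w - 2)*(w^2 - 2*w + 1) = (w - 2)*(w - 1)*(w - 1)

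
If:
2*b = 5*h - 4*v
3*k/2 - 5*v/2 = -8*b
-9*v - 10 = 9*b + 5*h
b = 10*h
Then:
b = -80/49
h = -8/49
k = 1430/147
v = 30/49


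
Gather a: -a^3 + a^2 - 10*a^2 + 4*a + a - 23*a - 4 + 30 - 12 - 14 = -a^3 - 9*a^2 - 18*a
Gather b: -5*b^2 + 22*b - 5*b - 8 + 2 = -5*b^2 + 17*b - 6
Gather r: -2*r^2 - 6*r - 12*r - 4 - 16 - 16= -2*r^2 - 18*r - 36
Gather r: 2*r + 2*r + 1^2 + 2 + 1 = 4*r + 4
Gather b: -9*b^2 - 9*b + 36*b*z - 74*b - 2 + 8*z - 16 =-9*b^2 + b*(36*z - 83) + 8*z - 18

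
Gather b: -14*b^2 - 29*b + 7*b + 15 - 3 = -14*b^2 - 22*b + 12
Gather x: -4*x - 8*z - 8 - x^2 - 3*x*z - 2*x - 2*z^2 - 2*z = -x^2 + x*(-3*z - 6) - 2*z^2 - 10*z - 8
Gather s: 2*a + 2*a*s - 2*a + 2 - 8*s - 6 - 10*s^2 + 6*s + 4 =-10*s^2 + s*(2*a - 2)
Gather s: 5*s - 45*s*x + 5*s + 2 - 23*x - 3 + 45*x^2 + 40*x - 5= s*(10 - 45*x) + 45*x^2 + 17*x - 6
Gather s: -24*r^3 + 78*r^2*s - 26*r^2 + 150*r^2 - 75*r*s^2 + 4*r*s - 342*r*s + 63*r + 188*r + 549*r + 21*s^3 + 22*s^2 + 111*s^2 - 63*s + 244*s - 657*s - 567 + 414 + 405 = -24*r^3 + 124*r^2 + 800*r + 21*s^3 + s^2*(133 - 75*r) + s*(78*r^2 - 338*r - 476) + 252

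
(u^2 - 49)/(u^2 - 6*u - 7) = (u + 7)/(u + 1)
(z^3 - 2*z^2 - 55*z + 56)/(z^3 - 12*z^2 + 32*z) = (z^2 + 6*z - 7)/(z*(z - 4))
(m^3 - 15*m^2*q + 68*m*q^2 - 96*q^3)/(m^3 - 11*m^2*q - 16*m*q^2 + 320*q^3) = (-m^2 + 7*m*q - 12*q^2)/(-m^2 + 3*m*q + 40*q^2)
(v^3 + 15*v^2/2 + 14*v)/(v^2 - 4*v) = (v^2 + 15*v/2 + 14)/(v - 4)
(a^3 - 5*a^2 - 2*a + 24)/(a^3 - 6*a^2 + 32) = (a - 3)/(a - 4)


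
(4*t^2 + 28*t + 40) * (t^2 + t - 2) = 4*t^4 + 32*t^3 + 60*t^2 - 16*t - 80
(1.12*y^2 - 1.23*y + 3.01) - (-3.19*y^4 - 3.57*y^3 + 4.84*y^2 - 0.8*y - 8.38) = 3.19*y^4 + 3.57*y^3 - 3.72*y^2 - 0.43*y + 11.39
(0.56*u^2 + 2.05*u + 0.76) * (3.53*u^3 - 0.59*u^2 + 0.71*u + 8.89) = 1.9768*u^5 + 6.9061*u^4 + 1.8709*u^3 + 5.9855*u^2 + 18.7641*u + 6.7564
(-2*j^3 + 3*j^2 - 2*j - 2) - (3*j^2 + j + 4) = -2*j^3 - 3*j - 6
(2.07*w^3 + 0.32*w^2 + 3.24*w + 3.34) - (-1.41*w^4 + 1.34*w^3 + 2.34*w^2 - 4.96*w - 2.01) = 1.41*w^4 + 0.73*w^3 - 2.02*w^2 + 8.2*w + 5.35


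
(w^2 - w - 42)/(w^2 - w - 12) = (-w^2 + w + 42)/(-w^2 + w + 12)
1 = 1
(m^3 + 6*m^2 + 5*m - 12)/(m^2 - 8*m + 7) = (m^2 + 7*m + 12)/(m - 7)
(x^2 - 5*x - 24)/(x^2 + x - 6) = (x - 8)/(x - 2)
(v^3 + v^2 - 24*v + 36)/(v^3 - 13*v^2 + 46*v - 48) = (v + 6)/(v - 8)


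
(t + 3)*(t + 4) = t^2 + 7*t + 12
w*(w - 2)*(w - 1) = w^3 - 3*w^2 + 2*w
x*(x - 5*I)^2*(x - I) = x^4 - 11*I*x^3 - 35*x^2 + 25*I*x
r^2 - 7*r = r*(r - 7)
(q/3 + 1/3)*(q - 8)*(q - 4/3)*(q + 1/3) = q^4/3 - 8*q^3/3 - 13*q^2/27 + 100*q/27 + 32/27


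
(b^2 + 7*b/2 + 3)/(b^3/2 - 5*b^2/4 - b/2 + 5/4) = 2*(2*b^2 + 7*b + 6)/(2*b^3 - 5*b^2 - 2*b + 5)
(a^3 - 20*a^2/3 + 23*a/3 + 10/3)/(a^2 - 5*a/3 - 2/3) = a - 5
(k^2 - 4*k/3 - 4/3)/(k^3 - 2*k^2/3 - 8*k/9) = 3*(k - 2)/(k*(3*k - 4))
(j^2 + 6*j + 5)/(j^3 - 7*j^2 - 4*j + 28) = (j^2 + 6*j + 5)/(j^3 - 7*j^2 - 4*j + 28)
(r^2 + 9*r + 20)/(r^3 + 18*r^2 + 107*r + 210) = (r + 4)/(r^2 + 13*r + 42)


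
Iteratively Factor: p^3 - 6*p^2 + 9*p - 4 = (p - 4)*(p^2 - 2*p + 1) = (p - 4)*(p - 1)*(p - 1)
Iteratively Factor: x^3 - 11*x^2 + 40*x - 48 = (x - 4)*(x^2 - 7*x + 12) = (x - 4)^2*(x - 3)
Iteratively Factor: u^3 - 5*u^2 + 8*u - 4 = (u - 2)*(u^2 - 3*u + 2) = (u - 2)*(u - 1)*(u - 2)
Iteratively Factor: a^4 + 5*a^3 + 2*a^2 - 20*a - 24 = (a + 2)*(a^3 + 3*a^2 - 4*a - 12) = (a + 2)^2*(a^2 + a - 6) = (a + 2)^2*(a + 3)*(a - 2)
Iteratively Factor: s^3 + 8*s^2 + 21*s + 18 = (s + 2)*(s^2 + 6*s + 9) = (s + 2)*(s + 3)*(s + 3)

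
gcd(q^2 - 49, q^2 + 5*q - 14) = q + 7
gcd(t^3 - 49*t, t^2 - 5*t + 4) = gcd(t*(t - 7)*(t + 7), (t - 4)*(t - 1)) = 1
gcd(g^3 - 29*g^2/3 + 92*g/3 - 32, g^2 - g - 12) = g - 4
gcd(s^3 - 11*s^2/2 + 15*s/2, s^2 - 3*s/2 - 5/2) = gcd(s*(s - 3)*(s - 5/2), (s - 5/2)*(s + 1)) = s - 5/2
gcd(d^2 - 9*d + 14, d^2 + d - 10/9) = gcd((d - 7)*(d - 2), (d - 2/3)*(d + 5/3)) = 1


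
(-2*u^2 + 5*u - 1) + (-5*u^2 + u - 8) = -7*u^2 + 6*u - 9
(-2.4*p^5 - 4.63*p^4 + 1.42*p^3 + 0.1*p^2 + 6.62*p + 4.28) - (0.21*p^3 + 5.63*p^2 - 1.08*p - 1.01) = -2.4*p^5 - 4.63*p^4 + 1.21*p^3 - 5.53*p^2 + 7.7*p + 5.29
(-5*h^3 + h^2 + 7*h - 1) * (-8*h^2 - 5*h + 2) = 40*h^5 + 17*h^4 - 71*h^3 - 25*h^2 + 19*h - 2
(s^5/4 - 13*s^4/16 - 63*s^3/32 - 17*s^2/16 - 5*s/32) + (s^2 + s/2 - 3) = s^5/4 - 13*s^4/16 - 63*s^3/32 - s^2/16 + 11*s/32 - 3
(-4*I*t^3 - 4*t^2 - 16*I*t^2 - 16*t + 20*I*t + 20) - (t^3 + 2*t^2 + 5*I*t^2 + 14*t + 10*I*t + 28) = -t^3 - 4*I*t^3 - 6*t^2 - 21*I*t^2 - 30*t + 10*I*t - 8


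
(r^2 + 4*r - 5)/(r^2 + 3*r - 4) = (r + 5)/(r + 4)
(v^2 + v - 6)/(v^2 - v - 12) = (v - 2)/(v - 4)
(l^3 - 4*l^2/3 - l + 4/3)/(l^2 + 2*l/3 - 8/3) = (l^2 - 1)/(l + 2)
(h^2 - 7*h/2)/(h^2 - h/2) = (2*h - 7)/(2*h - 1)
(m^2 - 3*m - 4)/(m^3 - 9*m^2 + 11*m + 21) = (m - 4)/(m^2 - 10*m + 21)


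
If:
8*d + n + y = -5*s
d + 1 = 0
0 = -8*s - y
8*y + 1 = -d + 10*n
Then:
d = -1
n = 256/47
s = -40/47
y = 320/47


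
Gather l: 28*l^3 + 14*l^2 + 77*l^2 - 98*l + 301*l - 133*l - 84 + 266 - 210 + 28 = 28*l^3 + 91*l^2 + 70*l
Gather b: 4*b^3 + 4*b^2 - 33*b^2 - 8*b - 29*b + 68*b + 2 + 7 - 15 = 4*b^3 - 29*b^2 + 31*b - 6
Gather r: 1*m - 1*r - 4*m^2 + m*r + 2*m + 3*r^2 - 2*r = -4*m^2 + 3*m + 3*r^2 + r*(m - 3)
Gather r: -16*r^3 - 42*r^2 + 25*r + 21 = -16*r^3 - 42*r^2 + 25*r + 21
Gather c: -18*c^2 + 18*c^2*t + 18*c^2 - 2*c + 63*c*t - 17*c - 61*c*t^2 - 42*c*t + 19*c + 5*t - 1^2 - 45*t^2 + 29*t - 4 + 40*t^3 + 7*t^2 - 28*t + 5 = 18*c^2*t + c*(-61*t^2 + 21*t) + 40*t^3 - 38*t^2 + 6*t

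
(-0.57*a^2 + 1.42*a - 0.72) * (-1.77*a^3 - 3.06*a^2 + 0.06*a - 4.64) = 1.0089*a^5 - 0.7692*a^4 - 3.105*a^3 + 4.9332*a^2 - 6.632*a + 3.3408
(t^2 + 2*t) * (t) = t^3 + 2*t^2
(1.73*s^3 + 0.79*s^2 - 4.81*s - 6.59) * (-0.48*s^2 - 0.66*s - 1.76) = -0.8304*s^5 - 1.521*s^4 - 1.2574*s^3 + 4.9474*s^2 + 12.815*s + 11.5984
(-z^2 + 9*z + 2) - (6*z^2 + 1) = -7*z^2 + 9*z + 1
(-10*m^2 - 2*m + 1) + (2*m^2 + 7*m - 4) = -8*m^2 + 5*m - 3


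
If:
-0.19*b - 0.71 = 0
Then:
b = -3.74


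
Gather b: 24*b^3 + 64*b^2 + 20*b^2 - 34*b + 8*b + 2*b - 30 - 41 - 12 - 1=24*b^3 + 84*b^2 - 24*b - 84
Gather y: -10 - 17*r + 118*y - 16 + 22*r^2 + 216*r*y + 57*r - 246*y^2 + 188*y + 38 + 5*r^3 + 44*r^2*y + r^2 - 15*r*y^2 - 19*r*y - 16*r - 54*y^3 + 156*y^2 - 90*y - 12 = 5*r^3 + 23*r^2 + 24*r - 54*y^3 + y^2*(-15*r - 90) + y*(44*r^2 + 197*r + 216)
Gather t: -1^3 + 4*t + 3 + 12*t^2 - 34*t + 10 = 12*t^2 - 30*t + 12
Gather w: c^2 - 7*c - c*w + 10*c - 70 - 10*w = c^2 + 3*c + w*(-c - 10) - 70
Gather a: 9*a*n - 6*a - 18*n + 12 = a*(9*n - 6) - 18*n + 12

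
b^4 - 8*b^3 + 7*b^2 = b^2*(b - 7)*(b - 1)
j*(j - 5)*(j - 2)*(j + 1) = j^4 - 6*j^3 + 3*j^2 + 10*j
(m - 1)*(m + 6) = m^2 + 5*m - 6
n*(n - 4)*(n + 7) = n^3 + 3*n^2 - 28*n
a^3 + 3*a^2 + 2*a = a*(a + 1)*(a + 2)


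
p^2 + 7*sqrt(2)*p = p*(p + 7*sqrt(2))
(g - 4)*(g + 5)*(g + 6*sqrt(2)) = g^3 + g^2 + 6*sqrt(2)*g^2 - 20*g + 6*sqrt(2)*g - 120*sqrt(2)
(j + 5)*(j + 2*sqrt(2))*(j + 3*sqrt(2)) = j^3 + 5*j^2 + 5*sqrt(2)*j^2 + 12*j + 25*sqrt(2)*j + 60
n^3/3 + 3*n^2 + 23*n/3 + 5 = (n/3 + 1)*(n + 1)*(n + 5)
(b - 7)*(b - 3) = b^2 - 10*b + 21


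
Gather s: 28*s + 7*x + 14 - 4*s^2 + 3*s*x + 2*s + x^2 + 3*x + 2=-4*s^2 + s*(3*x + 30) + x^2 + 10*x + 16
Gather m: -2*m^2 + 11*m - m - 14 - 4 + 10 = -2*m^2 + 10*m - 8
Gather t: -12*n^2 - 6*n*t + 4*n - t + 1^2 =-12*n^2 + 4*n + t*(-6*n - 1) + 1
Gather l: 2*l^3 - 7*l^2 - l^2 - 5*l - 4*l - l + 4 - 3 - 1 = 2*l^3 - 8*l^2 - 10*l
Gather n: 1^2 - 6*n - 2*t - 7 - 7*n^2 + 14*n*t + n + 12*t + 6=-7*n^2 + n*(14*t - 5) + 10*t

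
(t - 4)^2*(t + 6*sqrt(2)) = t^3 - 8*t^2 + 6*sqrt(2)*t^2 - 48*sqrt(2)*t + 16*t + 96*sqrt(2)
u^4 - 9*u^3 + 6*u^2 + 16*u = u*(u - 8)*(u - 2)*(u + 1)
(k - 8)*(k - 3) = k^2 - 11*k + 24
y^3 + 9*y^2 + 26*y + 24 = (y + 2)*(y + 3)*(y + 4)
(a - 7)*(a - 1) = a^2 - 8*a + 7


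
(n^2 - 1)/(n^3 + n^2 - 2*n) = (n + 1)/(n*(n + 2))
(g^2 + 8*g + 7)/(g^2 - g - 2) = (g + 7)/(g - 2)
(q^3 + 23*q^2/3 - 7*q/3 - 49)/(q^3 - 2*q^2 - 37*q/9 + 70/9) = 3*(q^2 + 10*q + 21)/(3*q^2 + q - 10)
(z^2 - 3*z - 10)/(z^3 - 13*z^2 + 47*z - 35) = (z + 2)/(z^2 - 8*z + 7)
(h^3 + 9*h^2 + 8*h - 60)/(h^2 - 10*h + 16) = (h^2 + 11*h + 30)/(h - 8)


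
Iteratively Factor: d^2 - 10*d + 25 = (d - 5)*(d - 5)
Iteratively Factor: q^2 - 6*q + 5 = (q - 5)*(q - 1)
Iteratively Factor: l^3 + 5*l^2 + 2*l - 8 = (l + 2)*(l^2 + 3*l - 4) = (l - 1)*(l + 2)*(l + 4)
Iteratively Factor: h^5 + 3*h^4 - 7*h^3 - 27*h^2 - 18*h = (h + 2)*(h^4 + h^3 - 9*h^2 - 9*h) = (h + 1)*(h + 2)*(h^3 - 9*h) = (h - 3)*(h + 1)*(h + 2)*(h^2 + 3*h) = h*(h - 3)*(h + 1)*(h + 2)*(h + 3)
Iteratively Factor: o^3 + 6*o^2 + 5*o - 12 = (o + 4)*(o^2 + 2*o - 3) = (o - 1)*(o + 4)*(o + 3)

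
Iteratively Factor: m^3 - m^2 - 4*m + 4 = (m - 1)*(m^2 - 4) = (m - 2)*(m - 1)*(m + 2)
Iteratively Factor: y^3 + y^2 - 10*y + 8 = (y - 1)*(y^2 + 2*y - 8) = (y - 2)*(y - 1)*(y + 4)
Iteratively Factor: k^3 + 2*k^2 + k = (k + 1)*(k^2 + k) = k*(k + 1)*(k + 1)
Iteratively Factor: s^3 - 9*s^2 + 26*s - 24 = (s - 4)*(s^2 - 5*s + 6) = (s - 4)*(s - 2)*(s - 3)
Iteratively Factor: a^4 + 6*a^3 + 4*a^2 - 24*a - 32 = (a + 2)*(a^3 + 4*a^2 - 4*a - 16) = (a + 2)^2*(a^2 + 2*a - 8) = (a + 2)^2*(a + 4)*(a - 2)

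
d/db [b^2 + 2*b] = 2*b + 2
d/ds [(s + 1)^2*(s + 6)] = (s + 1)*(3*s + 13)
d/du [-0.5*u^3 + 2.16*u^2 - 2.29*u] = -1.5*u^2 + 4.32*u - 2.29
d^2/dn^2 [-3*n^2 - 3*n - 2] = -6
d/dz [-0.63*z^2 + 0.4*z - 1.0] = 0.4 - 1.26*z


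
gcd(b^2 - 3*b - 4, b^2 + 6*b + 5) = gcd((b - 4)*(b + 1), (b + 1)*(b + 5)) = b + 1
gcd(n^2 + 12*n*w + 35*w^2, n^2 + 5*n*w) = n + 5*w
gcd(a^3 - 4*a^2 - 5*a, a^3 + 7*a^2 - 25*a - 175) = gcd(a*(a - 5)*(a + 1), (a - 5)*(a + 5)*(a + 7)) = a - 5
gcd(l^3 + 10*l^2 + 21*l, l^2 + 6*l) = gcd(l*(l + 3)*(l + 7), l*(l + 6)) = l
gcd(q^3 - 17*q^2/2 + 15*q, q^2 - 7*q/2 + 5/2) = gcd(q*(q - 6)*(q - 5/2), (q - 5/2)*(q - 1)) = q - 5/2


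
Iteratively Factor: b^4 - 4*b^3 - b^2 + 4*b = (b)*(b^3 - 4*b^2 - b + 4) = b*(b - 4)*(b^2 - 1) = b*(b - 4)*(b + 1)*(b - 1)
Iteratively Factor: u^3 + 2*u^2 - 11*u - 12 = (u + 1)*(u^2 + u - 12) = (u + 1)*(u + 4)*(u - 3)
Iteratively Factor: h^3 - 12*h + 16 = (h + 4)*(h^2 - 4*h + 4) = (h - 2)*(h + 4)*(h - 2)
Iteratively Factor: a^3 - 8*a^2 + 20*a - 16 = (a - 4)*(a^2 - 4*a + 4) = (a - 4)*(a - 2)*(a - 2)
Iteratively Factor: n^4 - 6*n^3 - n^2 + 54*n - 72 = (n - 3)*(n^3 - 3*n^2 - 10*n + 24) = (n - 4)*(n - 3)*(n^2 + n - 6) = (n - 4)*(n - 3)*(n - 2)*(n + 3)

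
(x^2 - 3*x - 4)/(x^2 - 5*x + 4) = (x + 1)/(x - 1)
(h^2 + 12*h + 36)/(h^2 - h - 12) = (h^2 + 12*h + 36)/(h^2 - h - 12)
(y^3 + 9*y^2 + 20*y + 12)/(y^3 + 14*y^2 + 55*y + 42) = (y + 2)/(y + 7)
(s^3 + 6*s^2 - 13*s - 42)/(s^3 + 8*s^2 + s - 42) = (s^2 - s - 6)/(s^2 + s - 6)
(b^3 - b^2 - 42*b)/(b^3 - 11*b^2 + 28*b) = (b + 6)/(b - 4)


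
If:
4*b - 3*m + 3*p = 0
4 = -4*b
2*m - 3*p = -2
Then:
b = -1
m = -2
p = -2/3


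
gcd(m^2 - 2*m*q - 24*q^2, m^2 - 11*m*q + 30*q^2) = -m + 6*q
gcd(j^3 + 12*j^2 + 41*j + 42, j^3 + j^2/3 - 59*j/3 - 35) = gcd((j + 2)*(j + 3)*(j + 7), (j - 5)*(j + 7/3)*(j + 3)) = j + 3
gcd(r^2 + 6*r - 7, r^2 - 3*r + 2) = r - 1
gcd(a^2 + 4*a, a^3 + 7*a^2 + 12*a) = a^2 + 4*a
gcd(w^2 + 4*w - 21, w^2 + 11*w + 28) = w + 7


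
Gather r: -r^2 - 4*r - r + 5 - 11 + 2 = -r^2 - 5*r - 4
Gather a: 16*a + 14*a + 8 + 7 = 30*a + 15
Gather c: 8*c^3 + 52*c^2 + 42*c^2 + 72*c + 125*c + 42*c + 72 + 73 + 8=8*c^3 + 94*c^2 + 239*c + 153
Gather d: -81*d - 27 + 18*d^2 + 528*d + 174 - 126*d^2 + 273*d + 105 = -108*d^2 + 720*d + 252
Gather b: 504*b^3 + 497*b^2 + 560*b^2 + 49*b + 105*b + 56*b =504*b^3 + 1057*b^2 + 210*b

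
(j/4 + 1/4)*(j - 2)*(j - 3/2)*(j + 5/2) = j^4/4 - 27*j^2/16 + 7*j/16 + 15/8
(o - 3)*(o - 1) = o^2 - 4*o + 3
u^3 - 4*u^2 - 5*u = u*(u - 5)*(u + 1)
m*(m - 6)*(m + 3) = m^3 - 3*m^2 - 18*m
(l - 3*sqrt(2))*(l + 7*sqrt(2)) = l^2 + 4*sqrt(2)*l - 42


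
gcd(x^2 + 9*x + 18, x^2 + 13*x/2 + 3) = x + 6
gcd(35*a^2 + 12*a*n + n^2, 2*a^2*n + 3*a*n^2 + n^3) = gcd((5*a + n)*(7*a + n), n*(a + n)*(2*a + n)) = 1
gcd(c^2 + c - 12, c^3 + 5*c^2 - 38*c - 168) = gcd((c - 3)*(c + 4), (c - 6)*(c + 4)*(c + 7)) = c + 4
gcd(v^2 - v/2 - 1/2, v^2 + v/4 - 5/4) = v - 1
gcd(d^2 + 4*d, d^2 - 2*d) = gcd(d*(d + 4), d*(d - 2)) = d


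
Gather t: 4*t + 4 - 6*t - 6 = -2*t - 2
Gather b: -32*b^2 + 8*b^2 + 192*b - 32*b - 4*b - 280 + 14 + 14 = -24*b^2 + 156*b - 252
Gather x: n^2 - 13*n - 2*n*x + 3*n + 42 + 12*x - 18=n^2 - 10*n + x*(12 - 2*n) + 24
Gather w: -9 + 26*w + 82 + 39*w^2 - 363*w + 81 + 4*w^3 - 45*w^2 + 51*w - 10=4*w^3 - 6*w^2 - 286*w + 144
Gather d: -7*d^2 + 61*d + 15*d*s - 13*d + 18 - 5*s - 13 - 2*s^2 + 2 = -7*d^2 + d*(15*s + 48) - 2*s^2 - 5*s + 7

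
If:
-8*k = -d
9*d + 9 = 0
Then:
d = -1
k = -1/8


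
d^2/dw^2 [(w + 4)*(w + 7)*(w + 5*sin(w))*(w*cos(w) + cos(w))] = -w^4*cos(w) - 8*w^3*sin(w) - 10*w^3*sin(2*w) - 12*w^3*cos(w) - 72*w^2*sin(w) - 120*w^2*sin(2*w) - 27*w^2*cos(w) + 30*w^2*cos(2*w) - 156*w*sin(w) - 375*w*sin(2*w) + 44*w*cos(w) + 240*w*cos(2*w) - 56*sin(w) - 220*sin(2*w) + 78*cos(w) + 390*cos(2*w)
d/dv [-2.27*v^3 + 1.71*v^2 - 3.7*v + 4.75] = -6.81*v^2 + 3.42*v - 3.7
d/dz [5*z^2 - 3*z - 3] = 10*z - 3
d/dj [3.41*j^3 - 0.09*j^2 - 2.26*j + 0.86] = 10.23*j^2 - 0.18*j - 2.26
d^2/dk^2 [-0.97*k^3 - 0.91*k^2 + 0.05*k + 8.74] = -5.82*k - 1.82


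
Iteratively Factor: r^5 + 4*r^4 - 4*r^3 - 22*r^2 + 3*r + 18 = (r + 3)*(r^4 + r^3 - 7*r^2 - r + 6) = (r - 2)*(r + 3)*(r^3 + 3*r^2 - r - 3) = (r - 2)*(r + 1)*(r + 3)*(r^2 + 2*r - 3) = (r - 2)*(r - 1)*(r + 1)*(r + 3)*(r + 3)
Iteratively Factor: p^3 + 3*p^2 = (p)*(p^2 + 3*p) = p^2*(p + 3)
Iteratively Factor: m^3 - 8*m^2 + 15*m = (m - 3)*(m^2 - 5*m) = m*(m - 3)*(m - 5)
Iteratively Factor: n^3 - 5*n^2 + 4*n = (n)*(n^2 - 5*n + 4) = n*(n - 4)*(n - 1)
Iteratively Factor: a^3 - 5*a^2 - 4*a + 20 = (a - 5)*(a^2 - 4) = (a - 5)*(a + 2)*(a - 2)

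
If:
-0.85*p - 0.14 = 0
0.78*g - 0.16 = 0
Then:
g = 0.21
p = -0.16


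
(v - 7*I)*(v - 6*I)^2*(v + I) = v^4 - 18*I*v^3 - 101*v^2 + 132*I*v - 252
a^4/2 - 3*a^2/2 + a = a*(a/2 + 1)*(a - 1)^2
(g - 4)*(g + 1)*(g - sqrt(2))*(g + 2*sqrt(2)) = g^4 - 3*g^3 + sqrt(2)*g^3 - 8*g^2 - 3*sqrt(2)*g^2 - 4*sqrt(2)*g + 12*g + 16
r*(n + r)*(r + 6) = n*r^2 + 6*n*r + r^3 + 6*r^2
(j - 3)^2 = j^2 - 6*j + 9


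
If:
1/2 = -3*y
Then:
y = -1/6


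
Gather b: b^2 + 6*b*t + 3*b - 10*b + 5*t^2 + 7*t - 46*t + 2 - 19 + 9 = b^2 + b*(6*t - 7) + 5*t^2 - 39*t - 8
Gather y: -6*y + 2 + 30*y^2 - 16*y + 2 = 30*y^2 - 22*y + 4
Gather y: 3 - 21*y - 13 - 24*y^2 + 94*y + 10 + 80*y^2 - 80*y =56*y^2 - 7*y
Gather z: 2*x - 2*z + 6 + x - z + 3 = 3*x - 3*z + 9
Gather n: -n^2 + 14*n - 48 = -n^2 + 14*n - 48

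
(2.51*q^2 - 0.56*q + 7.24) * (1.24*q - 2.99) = 3.1124*q^3 - 8.1993*q^2 + 10.652*q - 21.6476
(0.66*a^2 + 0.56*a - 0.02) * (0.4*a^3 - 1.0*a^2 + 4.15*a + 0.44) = 0.264*a^5 - 0.436*a^4 + 2.171*a^3 + 2.6344*a^2 + 0.1634*a - 0.0088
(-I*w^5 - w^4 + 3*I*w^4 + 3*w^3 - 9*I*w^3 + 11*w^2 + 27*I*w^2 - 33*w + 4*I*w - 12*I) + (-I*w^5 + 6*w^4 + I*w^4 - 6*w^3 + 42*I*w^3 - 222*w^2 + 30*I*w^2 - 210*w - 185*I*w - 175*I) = -2*I*w^5 + 5*w^4 + 4*I*w^4 - 3*w^3 + 33*I*w^3 - 211*w^2 + 57*I*w^2 - 243*w - 181*I*w - 187*I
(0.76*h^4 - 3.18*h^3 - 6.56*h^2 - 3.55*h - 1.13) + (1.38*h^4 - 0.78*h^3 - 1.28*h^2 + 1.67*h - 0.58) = 2.14*h^4 - 3.96*h^3 - 7.84*h^2 - 1.88*h - 1.71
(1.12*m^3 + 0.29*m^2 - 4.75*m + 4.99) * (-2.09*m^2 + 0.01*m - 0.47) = -2.3408*m^5 - 0.5949*m^4 + 9.404*m^3 - 10.6129*m^2 + 2.2824*m - 2.3453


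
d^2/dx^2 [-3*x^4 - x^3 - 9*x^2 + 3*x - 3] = -36*x^2 - 6*x - 18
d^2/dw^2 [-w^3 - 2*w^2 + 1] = -6*w - 4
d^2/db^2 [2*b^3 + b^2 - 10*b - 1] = 12*b + 2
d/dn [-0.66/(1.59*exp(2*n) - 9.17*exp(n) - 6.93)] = (2.0988*exp(n) - 6.0522)*exp(n)/(-1.59*exp(2*n) + 9.17*exp(n) + 6.93)^2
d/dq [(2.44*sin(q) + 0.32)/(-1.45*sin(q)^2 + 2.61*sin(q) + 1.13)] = (3.538*sin(q)^2 + 0.928*sin(q) + 1.922)*cos(q)/(2.1025*sin(q)^4 - 7.569*sin(q)^3 + 3.5351*sin(q)^2 + 5.8986*sin(q) + 1.2769)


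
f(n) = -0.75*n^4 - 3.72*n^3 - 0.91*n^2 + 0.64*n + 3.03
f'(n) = -3.0*n^3 - 11.16*n^2 - 1.82*n + 0.64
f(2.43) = -80.32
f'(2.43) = -112.73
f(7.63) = -4239.37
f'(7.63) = -1995.53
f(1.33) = -8.83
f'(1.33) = -28.58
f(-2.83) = 30.14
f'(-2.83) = -15.59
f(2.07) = -46.31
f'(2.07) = -77.56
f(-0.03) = 3.01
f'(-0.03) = 0.68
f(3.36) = -241.80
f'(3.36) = -245.27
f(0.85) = 0.24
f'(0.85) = -10.81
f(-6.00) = -202.05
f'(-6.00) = 257.80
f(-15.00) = -25625.07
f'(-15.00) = 7641.94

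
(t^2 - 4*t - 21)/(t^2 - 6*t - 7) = (t + 3)/(t + 1)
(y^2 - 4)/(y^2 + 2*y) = (y - 2)/y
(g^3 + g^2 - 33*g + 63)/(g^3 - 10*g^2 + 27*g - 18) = (g^2 + 4*g - 21)/(g^2 - 7*g + 6)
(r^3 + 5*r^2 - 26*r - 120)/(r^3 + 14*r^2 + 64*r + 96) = (r - 5)/(r + 4)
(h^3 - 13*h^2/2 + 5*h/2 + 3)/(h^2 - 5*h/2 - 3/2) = (h^2 - 7*h + 6)/(h - 3)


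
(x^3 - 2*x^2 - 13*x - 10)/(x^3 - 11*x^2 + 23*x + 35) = (x + 2)/(x - 7)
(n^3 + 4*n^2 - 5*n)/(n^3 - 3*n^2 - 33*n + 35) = n/(n - 7)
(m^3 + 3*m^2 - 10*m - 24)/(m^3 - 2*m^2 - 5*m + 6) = (m + 4)/(m - 1)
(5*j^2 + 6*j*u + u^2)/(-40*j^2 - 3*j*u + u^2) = (j + u)/(-8*j + u)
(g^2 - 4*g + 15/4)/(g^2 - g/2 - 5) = (g - 3/2)/(g + 2)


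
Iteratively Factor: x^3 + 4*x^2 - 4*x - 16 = (x + 4)*(x^2 - 4) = (x + 2)*(x + 4)*(x - 2)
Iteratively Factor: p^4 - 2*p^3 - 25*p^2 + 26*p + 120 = (p + 4)*(p^3 - 6*p^2 - p + 30) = (p + 2)*(p + 4)*(p^2 - 8*p + 15) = (p - 5)*(p + 2)*(p + 4)*(p - 3)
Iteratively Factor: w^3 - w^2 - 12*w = (w - 4)*(w^2 + 3*w) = (w - 4)*(w + 3)*(w)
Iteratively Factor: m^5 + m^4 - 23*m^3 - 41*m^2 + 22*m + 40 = (m - 5)*(m^4 + 6*m^3 + 7*m^2 - 6*m - 8) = (m - 5)*(m + 1)*(m^3 + 5*m^2 + 2*m - 8) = (m - 5)*(m + 1)*(m + 2)*(m^2 + 3*m - 4) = (m - 5)*(m + 1)*(m + 2)*(m + 4)*(m - 1)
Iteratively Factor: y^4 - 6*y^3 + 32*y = (y - 4)*(y^3 - 2*y^2 - 8*y) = (y - 4)*(y + 2)*(y^2 - 4*y) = (y - 4)^2*(y + 2)*(y)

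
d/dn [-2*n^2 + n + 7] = 1 - 4*n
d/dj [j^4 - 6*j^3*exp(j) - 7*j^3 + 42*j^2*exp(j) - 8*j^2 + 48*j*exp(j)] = -6*j^3*exp(j) + 4*j^3 + 24*j^2*exp(j) - 21*j^2 + 132*j*exp(j) - 16*j + 48*exp(j)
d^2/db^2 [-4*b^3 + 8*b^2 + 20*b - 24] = 16 - 24*b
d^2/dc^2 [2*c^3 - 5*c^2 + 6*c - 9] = 12*c - 10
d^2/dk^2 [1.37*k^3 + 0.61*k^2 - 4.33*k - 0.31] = 8.22*k + 1.22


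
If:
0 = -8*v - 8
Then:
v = -1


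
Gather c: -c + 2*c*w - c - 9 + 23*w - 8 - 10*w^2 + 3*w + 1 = c*(2*w - 2) - 10*w^2 + 26*w - 16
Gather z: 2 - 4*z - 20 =-4*z - 18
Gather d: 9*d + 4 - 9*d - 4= 0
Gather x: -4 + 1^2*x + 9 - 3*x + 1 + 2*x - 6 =0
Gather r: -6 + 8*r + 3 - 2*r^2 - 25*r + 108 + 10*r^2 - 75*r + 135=8*r^2 - 92*r + 240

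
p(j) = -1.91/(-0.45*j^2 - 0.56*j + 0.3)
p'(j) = -1.91*(0.9*j + 0.56)/(-0.45*j^2 - 0.56*j + 0.3)^2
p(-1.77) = 16.10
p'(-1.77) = 140.26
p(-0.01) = -6.25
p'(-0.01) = -11.27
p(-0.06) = -5.75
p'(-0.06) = -8.77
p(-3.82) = 0.46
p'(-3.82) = 0.32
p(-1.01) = -4.70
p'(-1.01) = 4.03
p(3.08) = 0.34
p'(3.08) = -0.20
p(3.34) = 0.29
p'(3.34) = -0.16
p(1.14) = 2.07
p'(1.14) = -3.55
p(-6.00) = 0.15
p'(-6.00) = 0.06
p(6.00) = 0.10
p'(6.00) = -0.03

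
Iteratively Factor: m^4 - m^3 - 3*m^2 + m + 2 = (m - 1)*(m^3 - 3*m - 2) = (m - 2)*(m - 1)*(m^2 + 2*m + 1) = (m - 2)*(m - 1)*(m + 1)*(m + 1)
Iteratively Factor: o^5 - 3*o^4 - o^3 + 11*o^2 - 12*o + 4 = (o + 2)*(o^4 - 5*o^3 + 9*o^2 - 7*o + 2) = (o - 2)*(o + 2)*(o^3 - 3*o^2 + 3*o - 1) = (o - 2)*(o - 1)*(o + 2)*(o^2 - 2*o + 1) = (o - 2)*(o - 1)^2*(o + 2)*(o - 1)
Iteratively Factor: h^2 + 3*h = (h)*(h + 3)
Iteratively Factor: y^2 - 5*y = (y - 5)*(y)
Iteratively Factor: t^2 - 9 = (t + 3)*(t - 3)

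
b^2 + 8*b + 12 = (b + 2)*(b + 6)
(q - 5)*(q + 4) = q^2 - q - 20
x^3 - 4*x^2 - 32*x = x*(x - 8)*(x + 4)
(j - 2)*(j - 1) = j^2 - 3*j + 2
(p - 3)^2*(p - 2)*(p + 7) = p^4 - p^3 - 35*p^2 + 129*p - 126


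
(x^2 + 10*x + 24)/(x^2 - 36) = (x + 4)/(x - 6)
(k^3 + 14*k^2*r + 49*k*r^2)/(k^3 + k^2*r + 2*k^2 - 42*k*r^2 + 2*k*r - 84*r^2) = k*(-k - 7*r)/(-k^2 + 6*k*r - 2*k + 12*r)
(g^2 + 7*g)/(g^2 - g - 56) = g/(g - 8)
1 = 1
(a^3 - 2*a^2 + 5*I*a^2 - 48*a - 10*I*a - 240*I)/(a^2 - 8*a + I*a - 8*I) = (a^2 + a*(6 + 5*I) + 30*I)/(a + I)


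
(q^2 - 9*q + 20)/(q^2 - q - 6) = (-q^2 + 9*q - 20)/(-q^2 + q + 6)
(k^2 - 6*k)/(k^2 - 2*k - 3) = k*(6 - k)/(-k^2 + 2*k + 3)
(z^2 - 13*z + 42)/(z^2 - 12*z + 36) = (z - 7)/(z - 6)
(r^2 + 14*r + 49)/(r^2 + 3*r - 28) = (r + 7)/(r - 4)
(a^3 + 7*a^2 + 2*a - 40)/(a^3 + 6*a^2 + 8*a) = (a^2 + 3*a - 10)/(a*(a + 2))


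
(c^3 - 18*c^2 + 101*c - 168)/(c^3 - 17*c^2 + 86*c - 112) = (c - 3)/(c - 2)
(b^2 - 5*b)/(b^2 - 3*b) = (b - 5)/(b - 3)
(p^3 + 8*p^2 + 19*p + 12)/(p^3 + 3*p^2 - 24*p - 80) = (p^2 + 4*p + 3)/(p^2 - p - 20)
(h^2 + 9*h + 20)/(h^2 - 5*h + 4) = (h^2 + 9*h + 20)/(h^2 - 5*h + 4)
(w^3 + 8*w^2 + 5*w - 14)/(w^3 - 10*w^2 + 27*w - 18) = (w^2 + 9*w + 14)/(w^2 - 9*w + 18)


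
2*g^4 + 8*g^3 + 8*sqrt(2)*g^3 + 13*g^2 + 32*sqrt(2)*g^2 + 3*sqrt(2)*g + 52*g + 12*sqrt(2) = (g + 4)*(g + 3*sqrt(2))*(sqrt(2)*g + 1)^2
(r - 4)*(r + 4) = r^2 - 16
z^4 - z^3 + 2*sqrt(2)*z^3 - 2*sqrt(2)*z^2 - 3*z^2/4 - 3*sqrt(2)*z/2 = z*(z - 3/2)*(z + 1/2)*(z + 2*sqrt(2))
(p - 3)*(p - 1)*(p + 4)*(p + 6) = p^4 + 6*p^3 - 13*p^2 - 66*p + 72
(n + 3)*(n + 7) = n^2 + 10*n + 21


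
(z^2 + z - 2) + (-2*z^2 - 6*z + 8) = -z^2 - 5*z + 6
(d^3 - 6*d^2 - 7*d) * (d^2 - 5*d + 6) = d^5 - 11*d^4 + 29*d^3 - d^2 - 42*d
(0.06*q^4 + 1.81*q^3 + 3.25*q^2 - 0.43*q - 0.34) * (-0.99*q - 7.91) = -0.0594*q^5 - 2.2665*q^4 - 17.5346*q^3 - 25.2818*q^2 + 3.7379*q + 2.6894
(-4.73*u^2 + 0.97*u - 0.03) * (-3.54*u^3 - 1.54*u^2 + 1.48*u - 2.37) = 16.7442*u^5 + 3.8504*u^4 - 8.388*u^3 + 12.6919*u^2 - 2.3433*u + 0.0711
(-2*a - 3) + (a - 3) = -a - 6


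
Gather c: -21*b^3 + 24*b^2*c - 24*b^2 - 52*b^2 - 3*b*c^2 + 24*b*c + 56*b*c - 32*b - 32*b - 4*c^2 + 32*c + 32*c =-21*b^3 - 76*b^2 - 64*b + c^2*(-3*b - 4) + c*(24*b^2 + 80*b + 64)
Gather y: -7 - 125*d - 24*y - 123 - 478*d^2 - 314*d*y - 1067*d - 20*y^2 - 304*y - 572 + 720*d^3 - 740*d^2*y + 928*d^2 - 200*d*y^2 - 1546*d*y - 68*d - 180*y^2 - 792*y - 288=720*d^3 + 450*d^2 - 1260*d + y^2*(-200*d - 200) + y*(-740*d^2 - 1860*d - 1120) - 990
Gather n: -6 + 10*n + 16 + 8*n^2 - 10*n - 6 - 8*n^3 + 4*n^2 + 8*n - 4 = -8*n^3 + 12*n^2 + 8*n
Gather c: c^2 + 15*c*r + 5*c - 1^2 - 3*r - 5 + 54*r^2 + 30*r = c^2 + c*(15*r + 5) + 54*r^2 + 27*r - 6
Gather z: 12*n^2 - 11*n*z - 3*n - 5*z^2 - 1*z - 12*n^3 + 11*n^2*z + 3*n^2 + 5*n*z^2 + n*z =-12*n^3 + 15*n^2 - 3*n + z^2*(5*n - 5) + z*(11*n^2 - 10*n - 1)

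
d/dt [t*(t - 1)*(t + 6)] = 3*t^2 + 10*t - 6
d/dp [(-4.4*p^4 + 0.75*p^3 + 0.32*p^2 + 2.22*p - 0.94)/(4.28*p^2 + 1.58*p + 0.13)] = (-37.664*p^5 - 17.646*p^4 + 0.0819999999999994*p^3 - 8.7035*p^2 + 8.1296*p + 1.7738)/(18.3184*p^4 + 13.5248*p^3 + 3.6092*p^2 + 0.4108*p + 0.0169)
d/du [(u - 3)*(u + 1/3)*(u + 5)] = 3*u^2 + 14*u/3 - 43/3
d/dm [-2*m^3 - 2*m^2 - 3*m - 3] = -6*m^2 - 4*m - 3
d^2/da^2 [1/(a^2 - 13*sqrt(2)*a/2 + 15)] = 4*(-4*a^2 + 26*sqrt(2)*a + (4*a - 13*sqrt(2))^2 - 60)/(2*a^2 - 13*sqrt(2)*a + 30)^3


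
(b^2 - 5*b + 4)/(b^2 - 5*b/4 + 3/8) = 8*(b^2 - 5*b + 4)/(8*b^2 - 10*b + 3)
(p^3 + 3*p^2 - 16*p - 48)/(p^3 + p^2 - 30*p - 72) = (p - 4)/(p - 6)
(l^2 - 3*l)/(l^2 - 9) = l/(l + 3)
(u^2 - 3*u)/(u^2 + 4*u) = (u - 3)/(u + 4)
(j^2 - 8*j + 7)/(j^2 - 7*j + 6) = (j - 7)/(j - 6)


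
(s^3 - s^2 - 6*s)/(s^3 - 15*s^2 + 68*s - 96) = s*(s + 2)/(s^2 - 12*s + 32)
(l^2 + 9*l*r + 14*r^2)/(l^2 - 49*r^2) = (-l - 2*r)/(-l + 7*r)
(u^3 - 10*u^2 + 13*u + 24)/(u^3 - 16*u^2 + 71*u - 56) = (u^2 - 2*u - 3)/(u^2 - 8*u + 7)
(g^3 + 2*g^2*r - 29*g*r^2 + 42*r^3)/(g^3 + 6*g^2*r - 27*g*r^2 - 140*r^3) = (-g^2 + 5*g*r - 6*r^2)/(-g^2 + g*r + 20*r^2)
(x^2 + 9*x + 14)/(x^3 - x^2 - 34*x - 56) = (x + 7)/(x^2 - 3*x - 28)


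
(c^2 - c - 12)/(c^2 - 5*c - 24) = (c - 4)/(c - 8)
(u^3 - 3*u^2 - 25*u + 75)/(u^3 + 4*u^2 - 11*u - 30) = (u - 5)/(u + 2)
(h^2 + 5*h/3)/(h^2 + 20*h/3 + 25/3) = h/(h + 5)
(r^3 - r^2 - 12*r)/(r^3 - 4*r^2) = (r + 3)/r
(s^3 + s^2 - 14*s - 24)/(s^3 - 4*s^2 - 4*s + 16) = (s + 3)/(s - 2)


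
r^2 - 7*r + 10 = (r - 5)*(r - 2)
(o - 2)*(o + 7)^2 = o^3 + 12*o^2 + 21*o - 98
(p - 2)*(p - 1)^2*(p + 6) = p^4 + 2*p^3 - 19*p^2 + 28*p - 12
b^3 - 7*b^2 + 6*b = b*(b - 6)*(b - 1)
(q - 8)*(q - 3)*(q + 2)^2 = q^4 - 7*q^3 - 16*q^2 + 52*q + 96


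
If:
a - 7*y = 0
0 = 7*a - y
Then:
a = 0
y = 0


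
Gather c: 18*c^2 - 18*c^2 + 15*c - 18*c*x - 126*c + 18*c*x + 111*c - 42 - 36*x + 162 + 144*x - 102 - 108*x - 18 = 0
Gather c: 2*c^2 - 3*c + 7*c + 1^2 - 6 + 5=2*c^2 + 4*c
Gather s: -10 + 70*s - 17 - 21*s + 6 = 49*s - 21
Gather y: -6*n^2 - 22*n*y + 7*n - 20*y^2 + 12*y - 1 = -6*n^2 + 7*n - 20*y^2 + y*(12 - 22*n) - 1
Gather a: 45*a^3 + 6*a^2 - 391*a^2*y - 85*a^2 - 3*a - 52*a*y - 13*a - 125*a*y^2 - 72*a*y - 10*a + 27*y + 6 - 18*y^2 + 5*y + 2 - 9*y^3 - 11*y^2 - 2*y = 45*a^3 + a^2*(-391*y - 79) + a*(-125*y^2 - 124*y - 26) - 9*y^3 - 29*y^2 + 30*y + 8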